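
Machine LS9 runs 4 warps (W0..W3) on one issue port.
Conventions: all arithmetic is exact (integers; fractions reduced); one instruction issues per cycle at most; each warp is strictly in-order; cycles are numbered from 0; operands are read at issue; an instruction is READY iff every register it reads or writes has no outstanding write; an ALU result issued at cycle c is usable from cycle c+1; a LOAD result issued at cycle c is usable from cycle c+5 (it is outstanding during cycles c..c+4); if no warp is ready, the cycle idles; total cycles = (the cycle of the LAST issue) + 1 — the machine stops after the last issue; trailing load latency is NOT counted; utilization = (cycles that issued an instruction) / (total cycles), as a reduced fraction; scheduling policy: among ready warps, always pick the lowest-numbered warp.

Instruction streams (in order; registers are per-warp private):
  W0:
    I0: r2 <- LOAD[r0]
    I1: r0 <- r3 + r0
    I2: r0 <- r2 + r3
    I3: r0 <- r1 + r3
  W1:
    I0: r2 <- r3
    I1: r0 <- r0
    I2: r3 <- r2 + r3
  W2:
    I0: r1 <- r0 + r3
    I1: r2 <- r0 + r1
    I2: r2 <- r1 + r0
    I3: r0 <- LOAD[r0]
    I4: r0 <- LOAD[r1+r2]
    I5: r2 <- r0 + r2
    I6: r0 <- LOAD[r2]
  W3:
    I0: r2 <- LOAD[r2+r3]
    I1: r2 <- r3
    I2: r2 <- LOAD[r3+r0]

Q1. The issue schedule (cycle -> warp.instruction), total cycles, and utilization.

cycle 0: W0.I0
cycle 1: W0.I1
cycle 2: W1.I0
cycle 3: W1.I1
cycle 4: W1.I2
cycle 5: W0.I2
cycle 6: W0.I3
cycle 7: W2.I0
cycle 8: W2.I1
cycle 9: W2.I2
cycle 10: W2.I3
cycle 11: W3.I0
cycle 12: idle
cycle 13: idle
cycle 14: idle
cycle 15: W2.I4
cycle 16: W3.I1
cycle 17: W3.I2
cycle 18: idle
cycle 19: idle
cycle 20: W2.I5
cycle 21: W2.I6

Answer: 22 cycles, utilization 17/22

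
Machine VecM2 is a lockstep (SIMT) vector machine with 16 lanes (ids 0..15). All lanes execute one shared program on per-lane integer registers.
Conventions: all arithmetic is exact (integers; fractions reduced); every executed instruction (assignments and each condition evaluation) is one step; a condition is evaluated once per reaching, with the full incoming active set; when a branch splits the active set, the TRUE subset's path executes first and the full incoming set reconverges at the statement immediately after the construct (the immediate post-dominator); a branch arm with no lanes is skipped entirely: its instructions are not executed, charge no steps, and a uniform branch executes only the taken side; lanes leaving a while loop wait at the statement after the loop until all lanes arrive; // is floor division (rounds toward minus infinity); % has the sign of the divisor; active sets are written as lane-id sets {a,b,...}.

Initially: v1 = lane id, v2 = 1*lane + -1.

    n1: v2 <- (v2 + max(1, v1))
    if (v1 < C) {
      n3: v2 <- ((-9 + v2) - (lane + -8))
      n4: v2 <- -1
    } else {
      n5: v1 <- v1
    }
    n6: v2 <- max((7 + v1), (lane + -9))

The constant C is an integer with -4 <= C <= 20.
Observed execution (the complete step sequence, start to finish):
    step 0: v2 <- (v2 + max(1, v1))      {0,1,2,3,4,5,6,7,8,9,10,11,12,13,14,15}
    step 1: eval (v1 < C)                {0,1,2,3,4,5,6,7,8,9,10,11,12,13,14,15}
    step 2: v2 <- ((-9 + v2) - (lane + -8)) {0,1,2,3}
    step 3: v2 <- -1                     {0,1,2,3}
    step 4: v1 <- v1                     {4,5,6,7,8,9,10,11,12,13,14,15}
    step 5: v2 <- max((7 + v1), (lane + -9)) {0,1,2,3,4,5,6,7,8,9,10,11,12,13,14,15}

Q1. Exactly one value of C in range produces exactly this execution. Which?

Answer: C = 4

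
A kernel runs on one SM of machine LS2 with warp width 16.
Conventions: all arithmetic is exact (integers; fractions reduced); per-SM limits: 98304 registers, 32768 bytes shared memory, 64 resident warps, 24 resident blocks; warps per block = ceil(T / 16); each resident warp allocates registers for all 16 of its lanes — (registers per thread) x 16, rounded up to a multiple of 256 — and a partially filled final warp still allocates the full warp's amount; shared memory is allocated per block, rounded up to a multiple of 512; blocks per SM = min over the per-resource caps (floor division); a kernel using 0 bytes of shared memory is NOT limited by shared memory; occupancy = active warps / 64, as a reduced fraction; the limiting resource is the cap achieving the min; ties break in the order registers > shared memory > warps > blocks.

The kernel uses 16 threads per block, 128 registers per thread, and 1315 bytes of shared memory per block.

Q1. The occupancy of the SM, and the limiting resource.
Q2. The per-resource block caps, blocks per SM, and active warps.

Answer: occupancy 21/64, limited by shared memory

registers: 48 blocks
shared memory: 21 blocks
warps: 64 blocks
blocks: 24 blocks

Answer: 21 blocks, 21 active warps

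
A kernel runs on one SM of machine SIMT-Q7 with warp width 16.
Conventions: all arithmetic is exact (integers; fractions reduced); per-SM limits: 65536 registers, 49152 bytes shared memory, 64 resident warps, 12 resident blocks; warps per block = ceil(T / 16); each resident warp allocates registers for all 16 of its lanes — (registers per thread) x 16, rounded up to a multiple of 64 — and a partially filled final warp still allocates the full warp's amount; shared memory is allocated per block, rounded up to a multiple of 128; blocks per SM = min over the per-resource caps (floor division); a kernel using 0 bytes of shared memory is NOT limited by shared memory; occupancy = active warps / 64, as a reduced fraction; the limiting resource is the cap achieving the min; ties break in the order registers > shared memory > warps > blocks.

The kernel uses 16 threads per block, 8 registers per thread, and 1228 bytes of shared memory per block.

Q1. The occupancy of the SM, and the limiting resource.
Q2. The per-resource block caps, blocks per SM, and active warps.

Answer: occupancy 3/16, limited by blocks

registers: 512 blocks
shared memory: 38 blocks
warps: 64 blocks
blocks: 12 blocks

Answer: 12 blocks, 12 active warps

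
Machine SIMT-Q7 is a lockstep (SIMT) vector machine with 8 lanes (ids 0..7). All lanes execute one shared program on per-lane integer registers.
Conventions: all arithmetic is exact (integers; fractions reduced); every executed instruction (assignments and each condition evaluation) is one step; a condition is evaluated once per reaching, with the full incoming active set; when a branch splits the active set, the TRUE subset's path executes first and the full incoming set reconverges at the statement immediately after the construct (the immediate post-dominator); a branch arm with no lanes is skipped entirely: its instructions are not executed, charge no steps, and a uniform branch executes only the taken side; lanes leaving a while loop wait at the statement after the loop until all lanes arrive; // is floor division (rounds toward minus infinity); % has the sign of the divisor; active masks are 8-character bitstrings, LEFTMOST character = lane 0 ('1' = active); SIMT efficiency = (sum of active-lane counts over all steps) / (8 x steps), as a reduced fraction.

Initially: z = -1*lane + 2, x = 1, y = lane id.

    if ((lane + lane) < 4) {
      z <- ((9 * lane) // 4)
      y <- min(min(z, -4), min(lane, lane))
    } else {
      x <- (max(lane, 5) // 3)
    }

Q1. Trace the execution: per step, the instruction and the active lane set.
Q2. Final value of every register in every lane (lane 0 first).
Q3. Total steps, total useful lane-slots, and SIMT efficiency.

step 0: eval ((lane + lane) < 4)     11111111
step 1: z <- ((9 * lane) // 4)       11000000
step 2: y <- min(min(z, -4), min(lane, lane)) 11000000
step 3: x <- (max(lane, 5) // 3)     00111111

Answer: 4 steps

z: 0,2,0,-1,-2,-3,-4,-5
x: 1,1,1,1,1,1,2,2
y: -4,-4,2,3,4,5,6,7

steps = 4; useful = 18; efficiency = 18/32 = 9/16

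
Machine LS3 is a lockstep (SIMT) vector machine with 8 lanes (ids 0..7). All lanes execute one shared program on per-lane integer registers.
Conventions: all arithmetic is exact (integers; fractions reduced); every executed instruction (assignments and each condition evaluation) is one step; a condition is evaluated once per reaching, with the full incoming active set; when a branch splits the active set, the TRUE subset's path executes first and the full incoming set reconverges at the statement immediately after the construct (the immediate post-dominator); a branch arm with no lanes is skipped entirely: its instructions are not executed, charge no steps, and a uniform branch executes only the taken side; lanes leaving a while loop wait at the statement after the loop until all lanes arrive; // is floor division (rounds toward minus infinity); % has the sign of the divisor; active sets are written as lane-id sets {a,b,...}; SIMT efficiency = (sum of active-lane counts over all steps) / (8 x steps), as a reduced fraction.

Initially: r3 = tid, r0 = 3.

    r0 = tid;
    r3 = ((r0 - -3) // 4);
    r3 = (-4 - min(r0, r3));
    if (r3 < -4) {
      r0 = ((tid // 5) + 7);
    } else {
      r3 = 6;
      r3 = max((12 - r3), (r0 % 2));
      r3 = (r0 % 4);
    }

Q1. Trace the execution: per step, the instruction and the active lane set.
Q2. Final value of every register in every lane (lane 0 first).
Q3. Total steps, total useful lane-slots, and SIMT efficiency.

step 0: r0 <- tid                    {0,1,2,3,4,5,6,7}
step 1: r3 <- ((r0 - -3) // 4)       {0,1,2,3,4,5,6,7}
step 2: r3 <- (-4 - min(r0, r3))     {0,1,2,3,4,5,6,7}
step 3: eval (r3 < -4)               {0,1,2,3,4,5,6,7}
step 4: r0 <- ((tid // 5) + 7)       {1,2,3,4,5,6,7}
step 5: r3 <- 6                      {0}
step 6: r3 <- max((12 - r3), (r0 % 2)) {0}
step 7: r3 <- (r0 % 4)               {0}

Answer: 8 steps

r3: 0,-5,-5,-5,-5,-6,-6,-6
r0: 0,7,7,7,7,8,8,8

steps = 8; useful = 42; efficiency = 42/64 = 21/32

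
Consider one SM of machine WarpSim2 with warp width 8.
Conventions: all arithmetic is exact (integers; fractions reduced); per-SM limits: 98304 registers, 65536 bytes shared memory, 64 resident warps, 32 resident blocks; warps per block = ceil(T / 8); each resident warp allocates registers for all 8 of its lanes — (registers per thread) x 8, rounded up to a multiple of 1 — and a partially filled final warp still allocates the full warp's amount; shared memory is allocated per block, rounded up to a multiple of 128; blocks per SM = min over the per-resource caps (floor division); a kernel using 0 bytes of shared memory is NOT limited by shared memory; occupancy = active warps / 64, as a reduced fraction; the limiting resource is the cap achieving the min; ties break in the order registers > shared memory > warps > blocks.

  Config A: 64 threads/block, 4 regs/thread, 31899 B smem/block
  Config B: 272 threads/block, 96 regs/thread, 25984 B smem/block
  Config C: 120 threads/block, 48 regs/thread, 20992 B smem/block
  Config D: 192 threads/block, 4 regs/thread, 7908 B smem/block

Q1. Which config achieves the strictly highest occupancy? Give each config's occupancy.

occupancies: A 1/4, B 17/32, C 45/64, D 3/4

Answer: D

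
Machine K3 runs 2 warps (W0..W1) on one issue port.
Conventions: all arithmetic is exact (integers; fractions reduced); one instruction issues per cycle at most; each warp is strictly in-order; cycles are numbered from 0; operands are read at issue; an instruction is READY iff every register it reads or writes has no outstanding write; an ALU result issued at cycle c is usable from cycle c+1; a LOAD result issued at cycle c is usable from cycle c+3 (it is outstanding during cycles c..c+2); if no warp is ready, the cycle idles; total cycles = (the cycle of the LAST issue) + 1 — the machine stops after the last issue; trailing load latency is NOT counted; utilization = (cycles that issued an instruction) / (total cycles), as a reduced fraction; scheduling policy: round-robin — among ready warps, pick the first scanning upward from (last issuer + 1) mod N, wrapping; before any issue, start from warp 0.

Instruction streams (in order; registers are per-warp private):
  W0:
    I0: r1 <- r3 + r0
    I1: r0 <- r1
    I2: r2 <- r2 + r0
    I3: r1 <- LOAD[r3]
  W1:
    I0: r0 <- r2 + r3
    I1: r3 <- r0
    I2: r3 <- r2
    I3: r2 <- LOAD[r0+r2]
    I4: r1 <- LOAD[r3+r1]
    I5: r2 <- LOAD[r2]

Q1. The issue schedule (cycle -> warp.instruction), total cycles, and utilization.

cycle 0: W0.I0
cycle 1: W1.I0
cycle 2: W0.I1
cycle 3: W1.I1
cycle 4: W0.I2
cycle 5: W1.I2
cycle 6: W0.I3
cycle 7: W1.I3
cycle 8: W1.I4
cycle 9: idle
cycle 10: W1.I5

Answer: 11 cycles, utilization 10/11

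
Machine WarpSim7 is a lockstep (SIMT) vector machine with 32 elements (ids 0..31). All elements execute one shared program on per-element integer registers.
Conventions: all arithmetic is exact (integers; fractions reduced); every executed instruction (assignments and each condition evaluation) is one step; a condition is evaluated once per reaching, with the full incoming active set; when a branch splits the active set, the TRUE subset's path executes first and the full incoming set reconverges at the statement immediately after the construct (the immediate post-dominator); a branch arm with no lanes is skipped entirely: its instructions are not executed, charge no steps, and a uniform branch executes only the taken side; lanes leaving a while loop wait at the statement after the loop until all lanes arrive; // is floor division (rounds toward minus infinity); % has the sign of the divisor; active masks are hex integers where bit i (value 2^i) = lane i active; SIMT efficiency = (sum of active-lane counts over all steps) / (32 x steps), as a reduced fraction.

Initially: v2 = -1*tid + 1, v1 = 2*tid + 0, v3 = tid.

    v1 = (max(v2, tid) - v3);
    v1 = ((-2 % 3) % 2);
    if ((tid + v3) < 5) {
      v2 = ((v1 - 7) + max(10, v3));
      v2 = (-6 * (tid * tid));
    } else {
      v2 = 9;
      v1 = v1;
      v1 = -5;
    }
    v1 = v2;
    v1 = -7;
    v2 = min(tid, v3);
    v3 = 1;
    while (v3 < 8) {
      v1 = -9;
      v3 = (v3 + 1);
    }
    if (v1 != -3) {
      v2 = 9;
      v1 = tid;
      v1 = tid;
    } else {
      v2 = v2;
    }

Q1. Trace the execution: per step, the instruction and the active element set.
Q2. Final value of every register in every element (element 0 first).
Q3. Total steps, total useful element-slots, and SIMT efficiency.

step 0: v1 <- (max(v2, tid) - v3)    0xffffffff
step 1: v1 <- ((-2 % 3) % 2)         0xffffffff
step 2: eval ((tid + v3) < 5)        0xffffffff
step 3: v2 <- ((v1 - 7) + max(10, v3)) 0x00000007
step 4: v2 <- (-6 * (tid * tid))     0x00000007
step 5: v2 <- 9                      0xfffffff8
step 6: v1 <- v1                     0xfffffff8
step 7: v1 <- -5                     0xfffffff8
step 8: v1 <- v2                     0xffffffff
step 9: v1 <- -7                     0xffffffff
step 10: v2 <- min(tid, v3)           0xffffffff
step 11: v3 <- 1                      0xffffffff
step 12: eval (v3 < 8)                0xffffffff
step 13: v1 <- -9                     0xffffffff
step 14: v3 <- (v3 + 1)               0xffffffff
step 15: eval (v3 < 8)                0xffffffff
step 16: v1 <- -9                     0xffffffff
step 17: v3 <- (v3 + 1)               0xffffffff
step 18: eval (v3 < 8)                0xffffffff
step 19: v1 <- -9                     0xffffffff
step 20: v3 <- (v3 + 1)               0xffffffff
step 21: eval (v3 < 8)                0xffffffff
step 22: v1 <- -9                     0xffffffff
step 23: v3 <- (v3 + 1)               0xffffffff
step 24: eval (v3 < 8)                0xffffffff
step 25: v1 <- -9                     0xffffffff
step 26: v3 <- (v3 + 1)               0xffffffff
step 27: eval (v3 < 8)                0xffffffff
step 28: v1 <- -9                     0xffffffff
step 29: v3 <- (v3 + 1)               0xffffffff
step 30: eval (v3 < 8)                0xffffffff
step 31: v1 <- -9                     0xffffffff
step 32: v3 <- (v3 + 1)               0xffffffff
step 33: eval (v3 < 8)                0xffffffff
step 34: eval (v1 != -3)              0xffffffff
step 35: v2 <- 9                      0xffffffff
step 36: v1 <- tid                    0xffffffff
step 37: v1 <- tid                    0xffffffff

Answer: 38 steps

v2: 9,9,9,9,9,9,9,9,9,9,9,9,9,9,9,9,9,9,9,9,9,9,9,9,9,9,9,9,9,9,9,9
v1: 0,1,2,3,4,5,6,7,8,9,10,11,12,13,14,15,16,17,18,19,20,21,22,23,24,25,26,27,28,29,30,31
v3: 8,8,8,8,8,8,8,8,8,8,8,8,8,8,8,8,8,8,8,8,8,8,8,8,8,8,8,8,8,8,8,8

steps = 38; useful = 1149; efficiency = 1149/1216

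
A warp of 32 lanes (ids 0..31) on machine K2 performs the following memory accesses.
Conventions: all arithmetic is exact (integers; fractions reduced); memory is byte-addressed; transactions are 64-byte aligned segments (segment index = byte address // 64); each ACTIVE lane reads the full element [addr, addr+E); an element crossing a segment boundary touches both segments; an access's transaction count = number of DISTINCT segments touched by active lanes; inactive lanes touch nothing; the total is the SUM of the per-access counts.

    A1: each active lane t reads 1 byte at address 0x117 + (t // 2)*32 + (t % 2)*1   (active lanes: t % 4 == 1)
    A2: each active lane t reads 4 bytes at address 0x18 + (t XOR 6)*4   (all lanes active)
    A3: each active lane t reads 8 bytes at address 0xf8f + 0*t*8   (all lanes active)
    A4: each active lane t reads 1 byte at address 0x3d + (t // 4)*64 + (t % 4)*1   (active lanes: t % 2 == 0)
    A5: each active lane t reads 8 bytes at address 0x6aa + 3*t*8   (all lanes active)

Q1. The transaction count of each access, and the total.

A1: 8 transactions
A2: 3 transactions
A3: 1 transaction
A4: 8 transactions
A5: 13 transactions

Answer: 8,3,1,8,13; total 33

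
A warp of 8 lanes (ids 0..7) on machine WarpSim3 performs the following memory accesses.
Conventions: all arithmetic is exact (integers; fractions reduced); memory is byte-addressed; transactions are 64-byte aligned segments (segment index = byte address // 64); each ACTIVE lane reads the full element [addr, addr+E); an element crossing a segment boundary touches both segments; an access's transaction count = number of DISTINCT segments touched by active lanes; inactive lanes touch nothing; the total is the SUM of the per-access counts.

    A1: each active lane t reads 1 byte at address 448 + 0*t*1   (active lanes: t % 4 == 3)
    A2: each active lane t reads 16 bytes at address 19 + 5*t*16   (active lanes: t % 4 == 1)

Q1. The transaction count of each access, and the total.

A1: 1 transaction
A2: 2 transactions

Answer: 1,2; total 3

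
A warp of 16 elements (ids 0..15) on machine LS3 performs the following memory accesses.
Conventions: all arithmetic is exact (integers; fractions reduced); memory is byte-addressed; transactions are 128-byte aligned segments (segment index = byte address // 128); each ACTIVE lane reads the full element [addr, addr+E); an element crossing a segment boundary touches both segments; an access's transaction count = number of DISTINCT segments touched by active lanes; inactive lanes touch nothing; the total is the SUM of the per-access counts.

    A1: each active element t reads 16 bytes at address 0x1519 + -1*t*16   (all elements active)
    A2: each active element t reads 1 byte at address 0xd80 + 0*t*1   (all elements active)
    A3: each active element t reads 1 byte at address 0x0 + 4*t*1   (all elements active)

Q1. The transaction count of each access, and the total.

A1: 3 transactions
A2: 1 transaction
A3: 1 transaction

Answer: 3,1,1; total 5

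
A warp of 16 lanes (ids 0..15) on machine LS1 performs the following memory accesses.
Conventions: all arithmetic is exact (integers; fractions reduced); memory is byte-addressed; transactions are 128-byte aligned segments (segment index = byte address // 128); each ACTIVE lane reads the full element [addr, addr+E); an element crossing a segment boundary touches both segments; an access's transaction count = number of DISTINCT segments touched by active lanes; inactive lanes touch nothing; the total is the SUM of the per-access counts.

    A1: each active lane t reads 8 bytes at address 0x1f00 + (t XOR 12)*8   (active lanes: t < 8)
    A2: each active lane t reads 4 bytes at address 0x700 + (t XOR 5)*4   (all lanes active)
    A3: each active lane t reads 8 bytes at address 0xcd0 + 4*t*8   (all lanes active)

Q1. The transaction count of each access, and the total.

A1: 1 transaction
A2: 1 transaction
A3: 5 transactions

Answer: 1,1,5; total 7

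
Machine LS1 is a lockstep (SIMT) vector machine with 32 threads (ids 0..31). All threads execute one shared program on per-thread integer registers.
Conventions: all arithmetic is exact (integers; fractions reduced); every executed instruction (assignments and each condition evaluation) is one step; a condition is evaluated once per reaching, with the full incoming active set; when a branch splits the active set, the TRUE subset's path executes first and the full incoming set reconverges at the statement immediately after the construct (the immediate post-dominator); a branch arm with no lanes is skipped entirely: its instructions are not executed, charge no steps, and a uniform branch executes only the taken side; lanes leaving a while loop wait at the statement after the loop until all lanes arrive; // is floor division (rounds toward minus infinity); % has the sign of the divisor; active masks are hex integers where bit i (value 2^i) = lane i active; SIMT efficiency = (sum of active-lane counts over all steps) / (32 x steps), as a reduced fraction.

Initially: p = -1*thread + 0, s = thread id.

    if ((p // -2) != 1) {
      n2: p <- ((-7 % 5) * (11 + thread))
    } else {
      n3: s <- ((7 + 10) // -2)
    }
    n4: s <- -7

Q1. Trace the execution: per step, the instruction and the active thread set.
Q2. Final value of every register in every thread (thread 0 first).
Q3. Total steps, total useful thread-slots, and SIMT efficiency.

step 0: eval ((p // -2) != 1)        0xffffffff
step 1: p <- ((-7 % 5) * (11 + thread)) 0xfffffff3
step 2: s <- ((7 + 10) // -2)        0x0000000c
step 3: s <- -7                      0xffffffff

Answer: 4 steps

p: 33,36,-2,-3,45,48,51,54,57,60,63,66,69,72,75,78,81,84,87,90,93,96,99,102,105,108,111,114,117,120,123,126
s: -7,-7,-7,-7,-7,-7,-7,-7,-7,-7,-7,-7,-7,-7,-7,-7,-7,-7,-7,-7,-7,-7,-7,-7,-7,-7,-7,-7,-7,-7,-7,-7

steps = 4; useful = 96; efficiency = 96/128 = 3/4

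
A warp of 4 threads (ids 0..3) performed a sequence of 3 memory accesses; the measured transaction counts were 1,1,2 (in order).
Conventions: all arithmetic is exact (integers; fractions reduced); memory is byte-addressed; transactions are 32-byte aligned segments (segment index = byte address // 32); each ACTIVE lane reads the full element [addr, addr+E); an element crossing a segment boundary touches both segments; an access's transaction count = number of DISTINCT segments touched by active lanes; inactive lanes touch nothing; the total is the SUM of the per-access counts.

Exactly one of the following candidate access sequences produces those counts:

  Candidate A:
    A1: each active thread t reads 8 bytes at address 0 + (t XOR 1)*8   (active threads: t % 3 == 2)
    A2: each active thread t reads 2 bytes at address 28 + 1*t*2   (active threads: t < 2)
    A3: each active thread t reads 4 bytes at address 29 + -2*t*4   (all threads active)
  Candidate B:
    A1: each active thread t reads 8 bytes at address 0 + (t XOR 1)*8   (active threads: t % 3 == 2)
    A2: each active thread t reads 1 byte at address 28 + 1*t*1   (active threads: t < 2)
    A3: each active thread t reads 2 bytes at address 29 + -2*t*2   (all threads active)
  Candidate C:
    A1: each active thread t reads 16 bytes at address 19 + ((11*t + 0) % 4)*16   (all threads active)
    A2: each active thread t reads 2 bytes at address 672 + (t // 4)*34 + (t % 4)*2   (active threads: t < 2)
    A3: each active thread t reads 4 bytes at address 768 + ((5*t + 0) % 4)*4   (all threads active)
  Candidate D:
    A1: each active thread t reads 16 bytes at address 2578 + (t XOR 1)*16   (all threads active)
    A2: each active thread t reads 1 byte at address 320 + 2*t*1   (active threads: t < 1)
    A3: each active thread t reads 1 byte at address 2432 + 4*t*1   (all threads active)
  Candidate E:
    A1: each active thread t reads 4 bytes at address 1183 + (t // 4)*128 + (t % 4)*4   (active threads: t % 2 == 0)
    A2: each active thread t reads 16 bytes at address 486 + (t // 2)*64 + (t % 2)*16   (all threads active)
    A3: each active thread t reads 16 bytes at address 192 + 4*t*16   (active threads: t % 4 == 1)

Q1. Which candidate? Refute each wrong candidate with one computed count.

B: A3 gives 1 transaction, not 2
C: A1 gives 3 transactions, not 1
D: A1 gives 3 transactions, not 1
E: A1 gives 2 transactions, not 1
A: all counts match (1,1,2)

Answer: A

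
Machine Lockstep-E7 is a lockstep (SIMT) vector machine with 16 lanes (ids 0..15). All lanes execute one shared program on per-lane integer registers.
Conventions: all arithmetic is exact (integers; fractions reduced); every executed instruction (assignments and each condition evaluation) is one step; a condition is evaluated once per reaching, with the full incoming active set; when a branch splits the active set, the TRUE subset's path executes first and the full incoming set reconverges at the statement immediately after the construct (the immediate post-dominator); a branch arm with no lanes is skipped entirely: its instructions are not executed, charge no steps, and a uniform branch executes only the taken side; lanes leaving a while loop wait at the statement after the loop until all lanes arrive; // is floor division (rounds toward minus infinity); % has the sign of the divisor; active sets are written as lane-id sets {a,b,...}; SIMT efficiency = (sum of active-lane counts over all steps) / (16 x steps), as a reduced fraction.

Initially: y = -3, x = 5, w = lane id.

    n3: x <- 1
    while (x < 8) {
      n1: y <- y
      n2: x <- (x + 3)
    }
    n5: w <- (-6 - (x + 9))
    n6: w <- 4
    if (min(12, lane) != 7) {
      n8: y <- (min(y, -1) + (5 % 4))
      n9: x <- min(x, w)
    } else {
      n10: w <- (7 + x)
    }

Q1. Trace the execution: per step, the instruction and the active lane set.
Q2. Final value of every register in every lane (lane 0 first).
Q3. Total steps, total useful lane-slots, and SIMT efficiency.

step 0: x <- 1                       {0,1,2,3,4,5,6,7,8,9,10,11,12,13,14,15}
step 1: eval (x < 8)                 {0,1,2,3,4,5,6,7,8,9,10,11,12,13,14,15}
step 2: y <- y                       {0,1,2,3,4,5,6,7,8,9,10,11,12,13,14,15}
step 3: x <- (x + 3)                 {0,1,2,3,4,5,6,7,8,9,10,11,12,13,14,15}
step 4: eval (x < 8)                 {0,1,2,3,4,5,6,7,8,9,10,11,12,13,14,15}
step 5: y <- y                       {0,1,2,3,4,5,6,7,8,9,10,11,12,13,14,15}
step 6: x <- (x + 3)                 {0,1,2,3,4,5,6,7,8,9,10,11,12,13,14,15}
step 7: eval (x < 8)                 {0,1,2,3,4,5,6,7,8,9,10,11,12,13,14,15}
step 8: y <- y                       {0,1,2,3,4,5,6,7,8,9,10,11,12,13,14,15}
step 9: x <- (x + 3)                 {0,1,2,3,4,5,6,7,8,9,10,11,12,13,14,15}
step 10: eval (x < 8)                 {0,1,2,3,4,5,6,7,8,9,10,11,12,13,14,15}
step 11: w <- (-6 - (x + 9))          {0,1,2,3,4,5,6,7,8,9,10,11,12,13,14,15}
step 12: w <- 4                       {0,1,2,3,4,5,6,7,8,9,10,11,12,13,14,15}
step 13: eval (min(12, lane) != 7)    {0,1,2,3,4,5,6,7,8,9,10,11,12,13,14,15}
step 14: y <- (min(y, -1) + (5 % 4))  {0,1,2,3,4,5,6,8,9,10,11,12,13,14,15}
step 15: x <- min(x, w)               {0,1,2,3,4,5,6,8,9,10,11,12,13,14,15}
step 16: w <- (7 + x)                 {7}

Answer: 17 steps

y: -2,-2,-2,-2,-2,-2,-2,-3,-2,-2,-2,-2,-2,-2,-2,-2
x: 4,4,4,4,4,4,4,10,4,4,4,4,4,4,4,4
w: 4,4,4,4,4,4,4,17,4,4,4,4,4,4,4,4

steps = 17; useful = 255; efficiency = 255/272 = 15/16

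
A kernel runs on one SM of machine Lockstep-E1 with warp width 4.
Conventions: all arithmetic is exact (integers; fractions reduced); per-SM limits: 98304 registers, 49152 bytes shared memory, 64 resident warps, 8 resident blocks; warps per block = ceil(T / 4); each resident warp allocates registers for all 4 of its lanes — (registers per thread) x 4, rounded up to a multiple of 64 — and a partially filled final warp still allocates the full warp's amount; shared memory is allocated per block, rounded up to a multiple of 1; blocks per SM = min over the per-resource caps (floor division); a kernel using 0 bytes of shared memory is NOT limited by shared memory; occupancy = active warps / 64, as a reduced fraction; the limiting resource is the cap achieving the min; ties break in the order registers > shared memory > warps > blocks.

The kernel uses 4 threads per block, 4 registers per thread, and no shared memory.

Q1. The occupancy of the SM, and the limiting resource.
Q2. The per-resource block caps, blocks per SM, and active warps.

Answer: occupancy 1/8, limited by blocks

registers: 1536 blocks
shared memory: no limit (kernel uses none)
warps: 64 blocks
blocks: 8 blocks

Answer: 8 blocks, 8 active warps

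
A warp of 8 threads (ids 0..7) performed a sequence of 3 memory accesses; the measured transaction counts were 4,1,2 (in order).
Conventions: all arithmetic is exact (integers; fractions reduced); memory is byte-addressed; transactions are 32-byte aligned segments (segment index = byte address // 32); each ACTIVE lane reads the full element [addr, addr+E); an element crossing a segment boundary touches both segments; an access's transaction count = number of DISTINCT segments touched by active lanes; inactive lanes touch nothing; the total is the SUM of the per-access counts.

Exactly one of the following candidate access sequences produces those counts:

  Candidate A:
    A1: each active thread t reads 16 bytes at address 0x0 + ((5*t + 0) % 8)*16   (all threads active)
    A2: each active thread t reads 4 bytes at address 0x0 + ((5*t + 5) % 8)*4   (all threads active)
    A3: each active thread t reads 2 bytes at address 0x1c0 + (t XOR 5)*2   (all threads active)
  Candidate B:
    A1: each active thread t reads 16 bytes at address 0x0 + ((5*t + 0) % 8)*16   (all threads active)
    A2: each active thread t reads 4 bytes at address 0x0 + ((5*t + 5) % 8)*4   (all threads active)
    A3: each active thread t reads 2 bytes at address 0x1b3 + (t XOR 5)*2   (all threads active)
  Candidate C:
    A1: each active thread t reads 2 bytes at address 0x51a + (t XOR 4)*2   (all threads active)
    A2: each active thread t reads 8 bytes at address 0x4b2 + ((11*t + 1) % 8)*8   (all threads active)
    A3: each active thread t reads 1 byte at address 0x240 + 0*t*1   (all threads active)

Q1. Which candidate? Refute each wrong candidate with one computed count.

A: A3 gives 1 transaction, not 2
C: A1 gives 2 transactions, not 4
B: all counts match (4,1,2)

Answer: B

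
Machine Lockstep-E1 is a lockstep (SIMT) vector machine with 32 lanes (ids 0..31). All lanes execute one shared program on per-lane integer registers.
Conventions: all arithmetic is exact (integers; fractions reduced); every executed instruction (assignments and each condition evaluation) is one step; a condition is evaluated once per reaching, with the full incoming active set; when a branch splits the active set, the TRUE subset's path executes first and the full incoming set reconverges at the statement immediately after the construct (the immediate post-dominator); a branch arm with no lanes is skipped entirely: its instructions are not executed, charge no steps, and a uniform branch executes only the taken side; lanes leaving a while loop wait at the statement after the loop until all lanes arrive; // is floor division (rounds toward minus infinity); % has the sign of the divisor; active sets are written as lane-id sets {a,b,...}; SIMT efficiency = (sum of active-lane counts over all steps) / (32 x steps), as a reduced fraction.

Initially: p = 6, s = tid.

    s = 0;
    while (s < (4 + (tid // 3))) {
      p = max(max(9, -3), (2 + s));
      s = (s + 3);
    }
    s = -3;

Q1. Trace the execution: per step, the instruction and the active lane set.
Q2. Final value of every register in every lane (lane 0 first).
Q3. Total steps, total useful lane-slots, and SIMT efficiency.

step 0: s <- 0                       {0,1,2,3,4,5,6,7,8,9,10,11,12,13,14,15,16,17,18,19,20,21,22,23,24,25,26,27,28,29,30,31}
step 1: eval (s < (4 + (tid // 3)))  {0,1,2,3,4,5,6,7,8,9,10,11,12,13,14,15,16,17,18,19,20,21,22,23,24,25,26,27,28,29,30,31}
step 2: p <- max(max(9, -3), (2 + s)) {0,1,2,3,4,5,6,7,8,9,10,11,12,13,14,15,16,17,18,19,20,21,22,23,24,25,26,27,28,29,30,31}
step 3: s <- (s + 3)                 {0,1,2,3,4,5,6,7,8,9,10,11,12,13,14,15,16,17,18,19,20,21,22,23,24,25,26,27,28,29,30,31}
step 4: eval (s < (4 + (tid // 3)))  {0,1,2,3,4,5,6,7,8,9,10,11,12,13,14,15,16,17,18,19,20,21,22,23,24,25,26,27,28,29,30,31}
step 5: p <- max(max(9, -3), (2 + s)) {0,1,2,3,4,5,6,7,8,9,10,11,12,13,14,15,16,17,18,19,20,21,22,23,24,25,26,27,28,29,30,31}
step 6: s <- (s + 3)                 {0,1,2,3,4,5,6,7,8,9,10,11,12,13,14,15,16,17,18,19,20,21,22,23,24,25,26,27,28,29,30,31}
step 7: eval (s < (4 + (tid // 3)))  {0,1,2,3,4,5,6,7,8,9,10,11,12,13,14,15,16,17,18,19,20,21,22,23,24,25,26,27,28,29,30,31}
step 8: p <- max(max(9, -3), (2 + s)) {9,10,11,12,13,14,15,16,17,18,19,20,21,22,23,24,25,26,27,28,29,30,31}
step 9: s <- (s + 3)                 {9,10,11,12,13,14,15,16,17,18,19,20,21,22,23,24,25,26,27,28,29,30,31}
step 10: eval (s < (4 + (tid // 3)))  {9,10,11,12,13,14,15,16,17,18,19,20,21,22,23,24,25,26,27,28,29,30,31}
step 11: p <- max(max(9, -3), (2 + s)) {18,19,20,21,22,23,24,25,26,27,28,29,30,31}
step 12: s <- (s + 3)                 {18,19,20,21,22,23,24,25,26,27,28,29,30,31}
step 13: eval (s < (4 + (tid // 3)))  {18,19,20,21,22,23,24,25,26,27,28,29,30,31}
step 14: p <- max(max(9, -3), (2 + s)) {27,28,29,30,31}
step 15: s <- (s + 3)                 {27,28,29,30,31}
step 16: eval (s < (4 + (tid // 3)))  {27,28,29,30,31}
step 17: s <- -3                      {0,1,2,3,4,5,6,7,8,9,10,11,12,13,14,15,16,17,18,19,20,21,22,23,24,25,26,27,28,29,30,31}

Answer: 18 steps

p: 9,9,9,9,9,9,9,9,9,9,9,9,9,9,9,9,9,9,11,11,11,11,11,11,11,11,11,14,14,14,14,14
s: -3,-3,-3,-3,-3,-3,-3,-3,-3,-3,-3,-3,-3,-3,-3,-3,-3,-3,-3,-3,-3,-3,-3,-3,-3,-3,-3,-3,-3,-3,-3,-3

steps = 18; useful = 414; efficiency = 414/576 = 23/32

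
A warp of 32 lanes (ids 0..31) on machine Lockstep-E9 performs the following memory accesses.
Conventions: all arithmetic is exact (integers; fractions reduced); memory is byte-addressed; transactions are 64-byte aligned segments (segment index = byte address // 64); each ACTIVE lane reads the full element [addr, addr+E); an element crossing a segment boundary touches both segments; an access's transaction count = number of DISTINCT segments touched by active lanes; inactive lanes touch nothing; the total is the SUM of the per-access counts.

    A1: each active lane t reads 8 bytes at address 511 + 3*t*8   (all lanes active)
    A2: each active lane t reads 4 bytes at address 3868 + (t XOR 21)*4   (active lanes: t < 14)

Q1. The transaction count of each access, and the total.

A1: 13 transactions
A2: 2 transactions

Answer: 13,2; total 15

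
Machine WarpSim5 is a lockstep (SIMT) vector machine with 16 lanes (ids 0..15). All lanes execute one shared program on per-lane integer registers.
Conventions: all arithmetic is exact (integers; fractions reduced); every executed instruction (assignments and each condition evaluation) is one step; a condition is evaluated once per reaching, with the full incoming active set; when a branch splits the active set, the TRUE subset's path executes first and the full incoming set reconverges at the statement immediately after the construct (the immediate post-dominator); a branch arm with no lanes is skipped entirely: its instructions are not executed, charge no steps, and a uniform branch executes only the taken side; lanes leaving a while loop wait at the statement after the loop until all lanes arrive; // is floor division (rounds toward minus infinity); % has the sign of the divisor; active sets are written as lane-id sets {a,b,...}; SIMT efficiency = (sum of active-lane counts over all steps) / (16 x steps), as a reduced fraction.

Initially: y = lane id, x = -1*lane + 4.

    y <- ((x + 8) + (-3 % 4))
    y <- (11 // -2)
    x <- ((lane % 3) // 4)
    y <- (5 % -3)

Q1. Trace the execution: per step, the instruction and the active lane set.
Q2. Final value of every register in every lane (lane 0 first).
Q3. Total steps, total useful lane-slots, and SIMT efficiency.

step 0: y <- ((x + 8) + (-3 % 4))    {0,1,2,3,4,5,6,7,8,9,10,11,12,13,14,15}
step 1: y <- (11 // -2)              {0,1,2,3,4,5,6,7,8,9,10,11,12,13,14,15}
step 2: x <- ((lane % 3) // 4)       {0,1,2,3,4,5,6,7,8,9,10,11,12,13,14,15}
step 3: y <- (5 % -3)                {0,1,2,3,4,5,6,7,8,9,10,11,12,13,14,15}

Answer: 4 steps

y: -1,-1,-1,-1,-1,-1,-1,-1,-1,-1,-1,-1,-1,-1,-1,-1
x: 0,0,0,0,0,0,0,0,0,0,0,0,0,0,0,0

steps = 4; useful = 64; efficiency = 64/64 = 1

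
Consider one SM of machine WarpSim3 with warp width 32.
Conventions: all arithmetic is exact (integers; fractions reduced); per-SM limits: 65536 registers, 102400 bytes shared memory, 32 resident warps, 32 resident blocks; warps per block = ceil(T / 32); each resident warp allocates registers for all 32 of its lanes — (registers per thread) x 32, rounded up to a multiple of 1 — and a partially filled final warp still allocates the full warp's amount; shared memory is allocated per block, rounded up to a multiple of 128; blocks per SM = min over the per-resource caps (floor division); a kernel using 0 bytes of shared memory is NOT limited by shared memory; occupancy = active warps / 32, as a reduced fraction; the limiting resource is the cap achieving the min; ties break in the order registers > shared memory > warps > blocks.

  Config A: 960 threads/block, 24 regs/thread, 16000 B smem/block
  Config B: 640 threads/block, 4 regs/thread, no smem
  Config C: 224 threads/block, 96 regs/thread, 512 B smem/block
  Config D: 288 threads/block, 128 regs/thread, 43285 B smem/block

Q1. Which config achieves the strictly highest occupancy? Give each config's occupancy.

occupancies: A 15/16, B 5/8, C 21/32, D 9/32

Answer: A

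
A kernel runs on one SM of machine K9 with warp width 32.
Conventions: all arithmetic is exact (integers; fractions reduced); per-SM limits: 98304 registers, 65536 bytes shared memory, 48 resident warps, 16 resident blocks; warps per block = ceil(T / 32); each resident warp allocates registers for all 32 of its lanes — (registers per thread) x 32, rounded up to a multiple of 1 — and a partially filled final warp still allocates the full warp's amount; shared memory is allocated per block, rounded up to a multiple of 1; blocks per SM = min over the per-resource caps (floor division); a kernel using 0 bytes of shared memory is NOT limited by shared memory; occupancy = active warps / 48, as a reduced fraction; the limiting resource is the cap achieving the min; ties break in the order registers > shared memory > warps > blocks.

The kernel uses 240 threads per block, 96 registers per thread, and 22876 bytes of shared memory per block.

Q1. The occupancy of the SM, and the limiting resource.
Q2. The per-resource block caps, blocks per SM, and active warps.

Answer: occupancy 1/3, limited by shared memory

registers: 4 blocks
shared memory: 2 blocks
warps: 6 blocks
blocks: 16 blocks

Answer: 2 blocks, 16 active warps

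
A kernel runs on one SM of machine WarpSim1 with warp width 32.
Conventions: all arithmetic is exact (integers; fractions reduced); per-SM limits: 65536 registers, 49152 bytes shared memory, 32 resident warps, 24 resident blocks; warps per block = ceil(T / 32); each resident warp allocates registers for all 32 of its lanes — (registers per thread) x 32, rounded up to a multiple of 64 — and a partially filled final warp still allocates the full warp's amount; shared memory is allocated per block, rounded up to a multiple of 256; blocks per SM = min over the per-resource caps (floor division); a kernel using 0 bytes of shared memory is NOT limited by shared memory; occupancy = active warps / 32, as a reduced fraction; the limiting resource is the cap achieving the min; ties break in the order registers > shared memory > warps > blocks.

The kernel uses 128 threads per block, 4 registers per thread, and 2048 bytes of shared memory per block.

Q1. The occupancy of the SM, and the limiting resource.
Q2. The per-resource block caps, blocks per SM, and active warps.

Answer: occupancy 1, limited by warps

registers: 128 blocks
shared memory: 24 blocks
warps: 8 blocks
blocks: 24 blocks

Answer: 8 blocks, 32 active warps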